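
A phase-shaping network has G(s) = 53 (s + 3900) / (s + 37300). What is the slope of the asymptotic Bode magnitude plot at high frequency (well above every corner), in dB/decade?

With 1 zero and 1 pole, the high-frequency asymptotic slope is 20 × (1 − 1) = 0 dB/decade.

0 dB/decade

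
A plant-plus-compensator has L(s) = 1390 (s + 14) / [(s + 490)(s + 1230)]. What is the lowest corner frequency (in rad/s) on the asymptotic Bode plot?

14 rad/s

Break frequencies occur at each pole and zero magnitude: 14 rad/s, 490 rad/s, 1230 rad/s.
The lowest is 14 rad/s.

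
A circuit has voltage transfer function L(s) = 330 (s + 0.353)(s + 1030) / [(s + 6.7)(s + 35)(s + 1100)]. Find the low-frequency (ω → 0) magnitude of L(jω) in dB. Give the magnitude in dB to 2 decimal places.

-6.65 dB

L(0) = 330 × 0.353 × 1030 / (6.7 × 35 × 1100) = 0.46515
20 log₁₀(0.46515) = -6.648 dB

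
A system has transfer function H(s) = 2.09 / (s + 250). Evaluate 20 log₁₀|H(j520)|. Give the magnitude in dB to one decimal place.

-48.8 dB

|j520 + 250| = √(520² + 250²) = 577
|H(j520)| = 2.09 / 577 = 0.0036223
20 log₁₀(0.0036223) = -48.82 dB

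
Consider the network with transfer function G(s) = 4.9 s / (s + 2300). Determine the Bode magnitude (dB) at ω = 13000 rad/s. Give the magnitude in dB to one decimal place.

13.7 dB

|j13000| = 1.3e+04
|j13000 + 2300| = √(13000² + 2300²) = 1.32e+04
|G(j13000)| = 4.9 × 1.3e+04 / 1.32e+04 = 4.8251
20 log₁₀(4.8251) = 13.67 dB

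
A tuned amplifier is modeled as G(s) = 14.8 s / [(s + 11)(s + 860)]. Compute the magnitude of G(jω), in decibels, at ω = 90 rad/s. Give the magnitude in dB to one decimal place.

-35.4 dB

|j90| = 90
|j90 + 11| = √(90² + 11²) = 90.67
|j90 + 860| = √(90² + 860²) = 864.7
|G(j90)| = 14.8 × 90 / (90.67 × 864.7) = 0.016989
20 log₁₀(0.016989) = -35.40 dB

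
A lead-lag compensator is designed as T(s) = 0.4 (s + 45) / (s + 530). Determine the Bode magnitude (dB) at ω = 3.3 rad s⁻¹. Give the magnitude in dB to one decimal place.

|j3.3 + 45| = √(3.3² + 45²) = 45.12
|j3.3 + 530| = √(3.3² + 530²) = 530
|T(j3.3)| = 0.4 × 45.12 / 530 = 0.034053
20 log₁₀(0.034053) = -29.36 dB

-29.4 dB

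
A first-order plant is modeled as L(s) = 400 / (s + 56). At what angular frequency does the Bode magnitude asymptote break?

56 rad s⁻¹

The single real pole at s = −56 gives a corner at ω = 56 rad s⁻¹.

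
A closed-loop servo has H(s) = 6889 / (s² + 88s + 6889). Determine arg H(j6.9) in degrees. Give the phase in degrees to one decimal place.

-5.1°

∠[(j6.9)² + 88(j6.9) + 6889] = ∠[6841.4 + j607.2] = 5.07°
∠H(j6.9) = −5.07° = -5.07°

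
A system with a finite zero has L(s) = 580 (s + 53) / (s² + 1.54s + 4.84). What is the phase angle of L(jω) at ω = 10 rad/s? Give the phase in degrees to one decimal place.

-160.1°

∠(j10 + 53) = arctan(10/53) = 10.68°
∠[(j10)² + 1.54(j10) + 4.84] = ∠[-95.16 + j15.4] = 170.81°
∠L(j10) = 10.68° − 170.81° = -160.12°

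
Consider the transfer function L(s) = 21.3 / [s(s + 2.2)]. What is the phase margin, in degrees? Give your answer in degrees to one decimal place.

Gain crossover: |L(jω)| = 1 at ω ≈ 4.36 rad s⁻¹.
∠L(j4.36) = −90° − arctan(4.36/2.2) ≈ -153.23°
PM = 180° + (-153.23°) = 26.77°

26.8°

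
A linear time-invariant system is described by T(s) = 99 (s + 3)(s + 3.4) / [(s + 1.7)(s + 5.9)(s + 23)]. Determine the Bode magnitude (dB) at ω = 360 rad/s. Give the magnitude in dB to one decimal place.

|j360 + 3| = √(360² + 3²) = 360
|j360 + 3.4| = √(360² + 3.4²) = 360
|j360 + 1.7| = √(360² + 1.7²) = 360
|j360 + 5.9| = √(360² + 5.9²) = 360
|j360 + 23| = √(360² + 23²) = 360.7
|T(j360)| = 99 × 360 × 360 / (360 × 360 × 360.7) = 0.27442
20 log₁₀(0.27442) = -11.23 dB

-11.2 dB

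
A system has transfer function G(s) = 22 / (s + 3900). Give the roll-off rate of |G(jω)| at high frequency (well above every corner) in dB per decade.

With 0 zeros and 1 pole, the high-frequency asymptotic slope is 20 × (0 − 1) = -20 dB/decade.

-20 dB/decade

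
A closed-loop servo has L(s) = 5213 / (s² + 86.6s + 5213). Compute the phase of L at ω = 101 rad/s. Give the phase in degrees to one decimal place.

∠[(j101)² + 86.6(j101) + 5213] = ∠[-4988 + j8746.6] = 119.70°
∠L(j101) = −119.70° = -119.70°

-119.7°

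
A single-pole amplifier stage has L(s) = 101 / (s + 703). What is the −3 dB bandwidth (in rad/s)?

703 rad/s

For a single-pole low-pass, the −3 dB point is at the pole: ω = 703 rad/s.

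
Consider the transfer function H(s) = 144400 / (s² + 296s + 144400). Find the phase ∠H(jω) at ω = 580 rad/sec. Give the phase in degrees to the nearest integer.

∠[(j580)² + 296(j580) + 144400] = ∠[-1.92e+05 + j1.7168e+05] = 138.20°
∠H(j580) = −138.20° = -138.20°

-138°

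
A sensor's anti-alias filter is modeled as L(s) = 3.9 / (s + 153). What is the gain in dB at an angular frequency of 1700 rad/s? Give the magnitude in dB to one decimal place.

|j1700 + 153| = √(1700² + 153²) = 1707
|L(j1700)| = 3.9 / 1707 = 0.0022849
20 log₁₀(0.0022849) = -52.82 dB

-52.8 dB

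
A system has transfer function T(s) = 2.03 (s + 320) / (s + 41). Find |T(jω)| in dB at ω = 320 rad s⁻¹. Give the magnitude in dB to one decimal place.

9.1 dB

|j320 + 320| = √(320² + 320²) = 452.5
|j320 + 41| = √(320² + 41²) = 322.6
|T(j320)| = 2.03 × 452.5 / 322.6 = 2.8476
20 log₁₀(2.8476) = 9.09 dB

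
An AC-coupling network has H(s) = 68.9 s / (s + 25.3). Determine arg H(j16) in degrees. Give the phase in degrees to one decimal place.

57.7°

∠(j16) = 90.00°
∠(j16 + 25.3) = arctan(16/25.3) = 32.31°
∠H(j16) = 90.00° − 32.31° = 57.69°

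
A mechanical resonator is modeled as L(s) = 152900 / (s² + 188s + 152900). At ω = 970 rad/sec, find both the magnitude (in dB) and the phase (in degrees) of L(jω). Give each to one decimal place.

|L| = -14.5 dB, ∠L = -167.0 deg

|(j970)² + 188(j970) + 152900| = |-7.88e+05 + j1.8236e+05| = 8.088e+05
|L(j970)| = 152900 / 8.088e+05 = 0.18904
20 log₁₀(0.18904) = -14.47 dB
∠[(j970)² + 188(j970) + 152900] = ∠[-7.88e+05 + j1.8236e+05] = 166.97°
∠L(j970) = −166.97° = -166.97°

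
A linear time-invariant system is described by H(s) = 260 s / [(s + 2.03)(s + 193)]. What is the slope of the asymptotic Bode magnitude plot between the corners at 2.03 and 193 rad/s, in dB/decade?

In this band the factors already past their corner are: 1 differentiator zero, pole at 2.03; net slope = 0 dB/decade.

0 dB/decade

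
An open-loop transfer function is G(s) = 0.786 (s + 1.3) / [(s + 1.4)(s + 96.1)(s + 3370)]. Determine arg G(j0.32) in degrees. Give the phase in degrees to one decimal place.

∠(j0.32 + 1.3) = arctan(0.32/1.3) = 13.83°
∠(j0.32 + 1.4) = arctan(0.32/1.4) = 12.88°
∠(j0.32 + 96.1) = arctan(0.32/96.1) = 0.19°
∠(j0.32 + 3370) = arctan(0.32/3370) = 0.01°
∠G(j0.32) = 13.83° − (12.88° + 0.19° + 0.01°) = 0.76°

0.8 deg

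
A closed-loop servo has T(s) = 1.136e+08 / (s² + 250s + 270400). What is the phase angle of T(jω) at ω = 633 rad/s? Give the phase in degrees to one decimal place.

∠[(j633)² + 250(j633) + 270400] = ∠[-1.3029e+05 + j1.5825e+05] = 129.47°
∠T(j633) = −129.47° = -129.47°

-129.5 deg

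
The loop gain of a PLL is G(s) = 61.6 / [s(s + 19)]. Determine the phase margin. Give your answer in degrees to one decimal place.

Gain crossover: |G(jω)| = 1 at ω ≈ 3.2 rad/s.
∠G(j3.2) = −90° − arctan(3.2/19) ≈ -99.55°
PM = 180° + (-99.55°) = 80.45°

80.4°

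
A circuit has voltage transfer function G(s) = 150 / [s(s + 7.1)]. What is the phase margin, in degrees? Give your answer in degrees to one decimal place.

32.2°

Gain crossover: |G(jω)| = 1 at ω ≈ 11.3 rad/sec.
∠G(j11.3) = −90° − arctan(11.3/7.1) ≈ -147.78°
PM = 180° + (-147.78°) = 32.22°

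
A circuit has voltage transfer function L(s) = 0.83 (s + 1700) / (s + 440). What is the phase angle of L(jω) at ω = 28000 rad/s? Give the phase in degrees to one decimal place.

-2.6°

∠(j28000 + 1700) = arctan(28000/1700) = 86.53°
∠(j28000 + 440) = arctan(28000/440) = 89.10°
∠L(j28000) = 86.53° − 89.10° = -2.57°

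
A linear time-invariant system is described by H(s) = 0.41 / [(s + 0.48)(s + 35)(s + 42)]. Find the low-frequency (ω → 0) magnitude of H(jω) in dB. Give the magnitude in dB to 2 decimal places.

H(0) = 0.41 / (0.48 × 35 × 42) = 0.00058107
20 log₁₀(0.00058107) = -64.715 dB

-64.72 dB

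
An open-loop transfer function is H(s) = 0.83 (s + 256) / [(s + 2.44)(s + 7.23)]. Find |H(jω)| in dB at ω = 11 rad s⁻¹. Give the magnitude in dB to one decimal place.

|j11 + 256| = √(11² + 256²) = 256.2
|j11 + 2.44| = √(11² + 2.44²) = 11.27
|j11 + 7.23| = √(11² + 7.23²) = 13.16
|H(j11)| = 0.83 × 256.2 / (11.27 × 13.16) = 1.4339
20 log₁₀(1.4339) = 3.13 dB

3.1 dB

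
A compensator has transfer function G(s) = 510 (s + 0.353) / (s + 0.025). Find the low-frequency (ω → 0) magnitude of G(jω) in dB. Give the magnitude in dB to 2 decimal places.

G(0) = 510 × 0.353 / 0.025 = 7201.2
20 log₁₀(7201.2) = 77.148 dB

77.15 dB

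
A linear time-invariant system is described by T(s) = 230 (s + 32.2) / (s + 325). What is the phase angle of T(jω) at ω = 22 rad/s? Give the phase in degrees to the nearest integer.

30°

∠(j22 + 32.2) = arctan(22/32.2) = 34.34°
∠(j22 + 325) = arctan(22/325) = 3.87°
∠T(j22) = 34.34° − 3.87° = 30.47°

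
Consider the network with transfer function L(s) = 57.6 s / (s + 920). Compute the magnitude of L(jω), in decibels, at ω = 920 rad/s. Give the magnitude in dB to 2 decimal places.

32.20 dB

|j920| = 920
|j920 + 920| = √(920² + 920²) = 1301
|L(j920)| = 57.6 × 920 / 1301 = 40.729
20 log₁₀(40.729) = 32.198 dB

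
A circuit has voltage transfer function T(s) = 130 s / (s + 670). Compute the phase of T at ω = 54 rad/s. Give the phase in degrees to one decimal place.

85.4°

∠(j54) = 90.00°
∠(j54 + 670) = arctan(54/670) = 4.61°
∠T(j54) = 90.00° − 4.61° = 85.39°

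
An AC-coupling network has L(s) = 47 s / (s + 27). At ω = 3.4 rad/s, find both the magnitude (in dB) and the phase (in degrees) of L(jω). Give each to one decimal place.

|j3.4| = 3.4
|j3.4 + 27| = √(3.4² + 27²) = 27.21
|L(j3.4)| = 47 × 3.4 / 27.21 = 5.8721
20 log₁₀(5.8721) = 15.38 dB
∠(j3.4) = 90.00°
∠(j3.4 + 27) = arctan(3.4/27) = 7.18°
∠L(j3.4) = 90.00° − 7.18° = 82.82°

|L| = 15.4 dB, ∠L = 82.8°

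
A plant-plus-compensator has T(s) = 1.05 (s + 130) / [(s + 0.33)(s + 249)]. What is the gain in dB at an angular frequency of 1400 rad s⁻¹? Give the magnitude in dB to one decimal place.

|j1400 + 130| = √(1400² + 130²) = 1406
|j1400 + 0.33| = √(1400² + 0.33²) = 1400
|j1400 + 249| = √(1400² + 249²) = 1422
|T(j1400)| = 1.05 × 1406 / (1400 × 1422) = 0.00074159
20 log₁₀(0.00074159) = -62.60 dB

-62.6 dB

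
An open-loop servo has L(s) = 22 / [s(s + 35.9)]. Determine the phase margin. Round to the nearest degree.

Gain crossover: |L(jω)| = 1 at ω ≈ 0.613 rad/s.
∠L(j0.613) = −90° − arctan(0.613/35.9) ≈ -90.98°
PM = 180° + (-90.98°) = 89.02°

89°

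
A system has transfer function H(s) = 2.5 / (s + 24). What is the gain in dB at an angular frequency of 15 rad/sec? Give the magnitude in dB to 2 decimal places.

-21.08 dB

|j15 + 24| = √(15² + 24²) = 28.3
|H(j15)| = 2.5 / 28.3 = 0.088333
20 log₁₀(0.088333) = -21.078 dB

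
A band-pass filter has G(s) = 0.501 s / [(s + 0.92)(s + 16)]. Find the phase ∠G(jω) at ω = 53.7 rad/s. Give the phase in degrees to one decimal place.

-72.4 deg

∠(j53.7) = 90.00°
∠(j53.7 + 0.92) = arctan(53.7/0.92) = 89.02°
∠(j53.7 + 16) = arctan(53.7/16) = 73.41°
∠G(j53.7) = 90.00° − (89.02° + 73.41°) = -72.43°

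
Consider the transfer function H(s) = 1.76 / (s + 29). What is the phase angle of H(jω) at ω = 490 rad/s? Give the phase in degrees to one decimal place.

∠(j490 + 29) = arctan(490/29) = 86.61°
∠H(j490) = −86.61° = -86.61°

-86.6°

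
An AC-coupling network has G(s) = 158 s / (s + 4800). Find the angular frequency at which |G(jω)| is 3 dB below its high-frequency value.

For a single-pole high-pass, the −3 dB point is at the pole: ω = 4800 rad/s.

4800 rad/s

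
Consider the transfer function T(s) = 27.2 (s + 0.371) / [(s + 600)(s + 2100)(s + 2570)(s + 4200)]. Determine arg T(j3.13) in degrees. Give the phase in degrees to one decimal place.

82.7 deg

∠(j3.13 + 0.371) = arctan(3.13/0.371) = 83.24°
∠(j3.13 + 600) = arctan(3.13/600) = 0.30°
∠(j3.13 + 2100) = arctan(3.13/2100) = 0.09°
∠(j3.13 + 2570) = arctan(3.13/2570) = 0.07°
∠(j3.13 + 4200) = arctan(3.13/4200) = 0.04°
∠T(j3.13) = 83.24° − (0.30° + 0.09° + 0.07° + 0.04°) = 82.74°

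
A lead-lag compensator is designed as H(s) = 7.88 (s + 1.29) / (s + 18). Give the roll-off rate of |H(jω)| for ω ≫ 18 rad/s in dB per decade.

0 dB/decade

With 1 zero and 1 pole, the high-frequency asymptotic slope is 20 × (1 − 1) = 0 dB/decade.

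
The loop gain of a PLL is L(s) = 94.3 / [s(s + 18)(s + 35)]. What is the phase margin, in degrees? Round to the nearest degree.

Gain crossover: |L(jω)| = 1 at ω ≈ 0.15 rad/sec.
∠L(j0.15) = −90° − arctan(0.15/18) − arctan(0.15/35) ≈ -90.72°
PM = 180° + (-90.72°) = 89.28°

89°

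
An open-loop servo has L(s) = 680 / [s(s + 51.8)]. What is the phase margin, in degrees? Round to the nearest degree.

76 deg

Gain crossover: |L(jω)| = 1 at ω ≈ 12.7 rad/s.
∠L(j12.7) = −90° − arctan(12.7/51.8) ≈ -103.82°
PM = 180° + (-103.82°) = 76.18°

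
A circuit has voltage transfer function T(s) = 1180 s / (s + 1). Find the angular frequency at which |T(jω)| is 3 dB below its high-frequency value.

1 rad/sec

For a single-pole high-pass, the −3 dB point is at the pole: ω = 1 rad/sec.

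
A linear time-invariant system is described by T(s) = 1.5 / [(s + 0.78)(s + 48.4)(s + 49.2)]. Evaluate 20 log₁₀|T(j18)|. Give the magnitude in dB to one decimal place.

-90.2 dB

|j18 + 0.78| = √(18² + 0.78²) = 18.02
|j18 + 48.4| = √(18² + 48.4²) = 51.64
|j18 + 49.2| = √(18² + 49.2²) = 52.39
|T(j18)| = 1.5 / (18.02 × 51.64 × 52.39) = 3.0775e-05
20 log₁₀(3.0775e-05) = -90.24 dB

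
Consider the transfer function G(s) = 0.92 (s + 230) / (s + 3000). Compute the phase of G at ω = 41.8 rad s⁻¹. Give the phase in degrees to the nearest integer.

10°

∠(j41.8 + 230) = arctan(41.8/230) = 10.30°
∠(j41.8 + 3000) = arctan(41.8/3000) = 0.80°
∠G(j41.8) = 10.30° − 0.80° = 9.50°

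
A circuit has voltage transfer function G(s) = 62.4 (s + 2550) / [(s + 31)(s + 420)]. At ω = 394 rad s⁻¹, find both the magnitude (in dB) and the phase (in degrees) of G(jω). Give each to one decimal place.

|j394 + 2550| = √(394² + 2550²) = 2580
|j394 + 31| = √(394² + 31²) = 395.2
|j394 + 420| = √(394² + 420²) = 575.9
|G(j394)| = 62.4 × 2580 / (395.2 × 575.9) = 0.70743
20 log₁₀(0.70743) = -3.01 dB
∠(j394 + 2550) = arctan(394/2550) = 8.78°
∠(j394 + 31) = arctan(394/31) = 85.50°
∠(j394 + 420) = arctan(394/420) = 43.17°
∠G(j394) = 8.78° − (85.50° + 43.17°) = -119.89°

|G| = -3.0 dB, ∠G = -119.9 deg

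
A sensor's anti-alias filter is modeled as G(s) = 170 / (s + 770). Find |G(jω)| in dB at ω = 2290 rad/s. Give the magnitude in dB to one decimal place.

-23.1 dB

|j2290 + 770| = √(2290² + 770²) = 2416
|G(j2290)| = 170 / 2416 = 0.070365
20 log₁₀(0.070365) = -23.05 dB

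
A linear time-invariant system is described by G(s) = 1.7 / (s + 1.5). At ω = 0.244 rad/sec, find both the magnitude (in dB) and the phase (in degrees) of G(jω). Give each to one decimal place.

|G| = 1.0 dB, ∠G = -9.2 deg

|j0.244 + 1.5| = √(0.244² + 1.5²) = 1.52
|G(j0.244)| = 1.7 / 1.52 = 1.1186
20 log₁₀(1.1186) = 0.97 dB
∠(j0.244 + 1.5) = arctan(0.244/1.5) = 9.24°
∠G(j0.244) = −9.24° = -9.24°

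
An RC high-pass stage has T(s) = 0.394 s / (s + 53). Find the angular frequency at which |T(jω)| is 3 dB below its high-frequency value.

53 rad/s

For a single-pole high-pass, the −3 dB point is at the pole: ω = 53 rad/s.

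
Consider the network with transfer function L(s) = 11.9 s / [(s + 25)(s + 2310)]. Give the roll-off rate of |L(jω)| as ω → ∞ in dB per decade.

With 1 zero and 2 poles, the high-frequency asymptotic slope is 20 × (1 − 2) = -20 dB/decade.

-20 dB/decade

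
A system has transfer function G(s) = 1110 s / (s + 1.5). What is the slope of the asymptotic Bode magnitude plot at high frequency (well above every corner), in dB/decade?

0 dB/decade

With 1 zero and 1 pole, the high-frequency asymptotic slope is 20 × (1 − 1) = 0 dB/decade.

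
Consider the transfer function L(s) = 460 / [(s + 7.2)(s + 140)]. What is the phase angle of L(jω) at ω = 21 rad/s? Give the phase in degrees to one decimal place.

∠(j21 + 7.2) = arctan(21/7.2) = 71.08°
∠(j21 + 140) = arctan(21/140) = 8.53°
∠L(j21) = − (71.08° + 8.53°) = -79.61°

-79.6°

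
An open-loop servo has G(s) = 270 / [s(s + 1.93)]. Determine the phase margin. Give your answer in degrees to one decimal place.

6.7°

Gain crossover: |G(jω)| = 1 at ω ≈ 16.4 rad/s.
∠G(j16.4) = −90° − arctan(16.4/1.93) ≈ -173.28°
PM = 180° + (-173.28°) = 6.72°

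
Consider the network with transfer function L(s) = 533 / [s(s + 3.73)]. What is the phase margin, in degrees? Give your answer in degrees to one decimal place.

9.2°

Gain crossover: |L(jω)| = 1 at ω ≈ 22.9 rad/sec.
∠L(j22.9) = −90° − arctan(22.9/3.73) ≈ -170.76°
PM = 180° + (-170.76°) = 9.24°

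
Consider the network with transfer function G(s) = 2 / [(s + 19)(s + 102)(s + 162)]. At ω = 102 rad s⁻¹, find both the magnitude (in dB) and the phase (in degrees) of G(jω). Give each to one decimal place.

|G| = -123.1 dB, ∠G = -156.6°

|j102 + 19| = √(102² + 19²) = 103.8
|j102 + 102| = √(102² + 102²) = 144.2
|j102 + 162| = √(102² + 162²) = 191.4
|G(j102)| = 2 / (103.8 × 144.2 × 191.4) = 6.9804e-07
20 log₁₀(6.9804e-07) = -123.12 dB
∠(j102 + 19) = arctan(102/19) = 79.45°
∠(j102 + 102) = arctan(102/102) = 45.00°
∠(j102 + 162) = arctan(102/162) = 32.20°
∠G(j102) = − (79.45° + 45.00° + 32.20°) = -156.64°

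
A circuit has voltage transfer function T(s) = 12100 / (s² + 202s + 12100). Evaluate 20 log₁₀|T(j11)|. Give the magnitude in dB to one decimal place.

-0.1 dB

|(j11)² + 202(j11) + 12100| = |11979 + j2222| = 1.218e+04
|T(j11)| = 12100 / 1.218e+04 = 0.99316
20 log₁₀(0.99316) = -0.06 dB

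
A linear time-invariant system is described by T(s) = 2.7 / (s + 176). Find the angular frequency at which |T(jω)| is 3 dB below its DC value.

For a single-pole low-pass, the −3 dB point is at the pole: ω = 176 rad s⁻¹.

176 rad s⁻¹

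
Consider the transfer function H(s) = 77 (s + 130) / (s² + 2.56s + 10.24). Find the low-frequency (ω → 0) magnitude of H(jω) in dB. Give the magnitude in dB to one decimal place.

H(0) = 77 × 130 / 10.24 = 977.54
20 log₁₀(977.54) = 59.80 dB

59.8 dB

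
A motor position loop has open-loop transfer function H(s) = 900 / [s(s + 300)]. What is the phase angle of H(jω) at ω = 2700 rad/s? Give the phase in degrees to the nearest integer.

-174°

∠(j2700 + 300) = arctan(2700/300) = 83.66°
∠(j2700) = 90.00°
∠H(j2700) = − (83.66° + 90.00°) = -173.66°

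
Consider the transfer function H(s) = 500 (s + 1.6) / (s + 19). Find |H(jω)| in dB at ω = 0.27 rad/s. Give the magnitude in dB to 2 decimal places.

|j0.27 + 1.6| = √(0.27² + 1.6²) = 1.623
|j0.27 + 19| = √(0.27² + 19²) = 19
|H(j0.27)| = 500 × 1.623 / 19 = 42.696
20 log₁₀(42.696) = 32.608 dB

32.61 dB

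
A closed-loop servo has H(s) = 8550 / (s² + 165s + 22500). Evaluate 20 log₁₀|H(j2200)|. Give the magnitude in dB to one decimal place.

|(j2200)² + 165(j2200) + 22500| = |-4.8175e+06 + j3.63e+05| = 4.831e+06
|H(j2200)| = 8550 / 4.831e+06 = 0.0017698
20 log₁₀(0.0017698) = -55.04 dB

-55.0 dB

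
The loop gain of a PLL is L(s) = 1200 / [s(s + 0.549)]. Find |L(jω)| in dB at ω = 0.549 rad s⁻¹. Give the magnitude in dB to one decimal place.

69.0 dB

|j0.549 + 0.549| = √(0.549² + 0.549²) = 0.7764
|j0.549| = 0.549
|L(j0.549)| = 1200 / (0.7764 × 0.549) = 2815.3
20 log₁₀(2815.3) = 68.99 dB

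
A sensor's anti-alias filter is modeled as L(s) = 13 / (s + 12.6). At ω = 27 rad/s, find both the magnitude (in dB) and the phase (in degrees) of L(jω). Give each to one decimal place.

|L| = -7.2 dB, ∠L = -65.0°

|j27 + 12.6| = √(27² + 12.6²) = 29.8
|L(j27)| = 13 / 29.8 = 0.43631
20 log₁₀(0.43631) = -7.20 dB
∠(j27 + 12.6) = arctan(27/12.6) = 64.98°
∠L(j27) = −64.98° = -64.98°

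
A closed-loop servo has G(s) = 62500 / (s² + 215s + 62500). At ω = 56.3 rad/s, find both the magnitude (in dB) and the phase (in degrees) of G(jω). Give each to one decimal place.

|G| = 0.3 dB, ∠G = -11.5 deg

|(j56.3)² + 215(j56.3) + 62500| = |59330 + j12104| = 6.055e+04
|G(j56.3)| = 62500 / 6.055e+04 = 1.0322
20 log₁₀(1.0322) = 0.27 dB
∠[(j56.3)² + 215(j56.3) + 62500] = ∠[59330 + j12104] = 11.53°
∠G(j56.3) = −11.53° = -11.53°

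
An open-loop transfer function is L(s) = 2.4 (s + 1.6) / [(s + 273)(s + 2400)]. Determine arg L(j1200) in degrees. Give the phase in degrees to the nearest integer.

∠(j1200 + 1.6) = arctan(1200/1.6) = 89.92°
∠(j1200 + 273) = arctan(1200/273) = 77.18°
∠(j1200 + 2400) = arctan(1200/2400) = 26.57°
∠L(j1200) = 89.92° − (77.18° + 26.57°) = -13.82°

-14°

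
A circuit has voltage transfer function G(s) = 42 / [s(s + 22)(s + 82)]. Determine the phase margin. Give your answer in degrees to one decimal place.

89.9 deg

Gain crossover: |G(jω)| = 1 at ω ≈ 0.0233 rad s⁻¹.
∠G(j0.0233) = −90° − arctan(0.0233/22) − arctan(0.0233/82) ≈ -90.08°
PM = 180° + (-90.08°) = 89.92°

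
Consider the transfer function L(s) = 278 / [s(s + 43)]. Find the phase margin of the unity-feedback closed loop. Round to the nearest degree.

Gain crossover: |L(jω)| = 1 at ω ≈ 6.39 rad/s.
∠L(j6.39) = −90° − arctan(6.39/43) ≈ -98.46°
PM = 180° + (-98.46°) = 81.54°

82 deg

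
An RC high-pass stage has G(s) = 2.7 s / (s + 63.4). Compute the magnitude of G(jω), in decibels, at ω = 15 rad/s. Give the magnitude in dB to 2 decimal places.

-4.13 dB

|j15| = 15
|j15 + 63.4| = √(15² + 63.4²) = 65.15
|G(j15)| = 2.7 × 15 / 65.15 = 0.62164
20 log₁₀(0.62164) = -4.129 dB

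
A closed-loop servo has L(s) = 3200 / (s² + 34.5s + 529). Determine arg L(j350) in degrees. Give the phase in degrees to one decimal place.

∠[(j350)² + 34.5(j350) + 529] = ∠[-1.2197e+05 + j12075] = 174.35°
∠L(j350) = −174.35° = -174.35°

-174.3 deg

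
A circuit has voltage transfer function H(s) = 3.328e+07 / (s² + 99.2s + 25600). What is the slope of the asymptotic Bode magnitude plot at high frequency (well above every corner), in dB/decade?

With 0 zeros and 2 poles, the high-frequency asymptotic slope is 20 × (0 − 2) = -40 dB/decade.

-40 dB/decade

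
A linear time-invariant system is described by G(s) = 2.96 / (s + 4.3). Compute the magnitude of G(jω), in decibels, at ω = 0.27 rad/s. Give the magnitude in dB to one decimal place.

-3.3 dB

|j0.27 + 4.3| = √(0.27² + 4.3²) = 4.308
|G(j0.27)| = 2.96 / 4.308 = 0.68702
20 log₁₀(0.68702) = -3.26 dB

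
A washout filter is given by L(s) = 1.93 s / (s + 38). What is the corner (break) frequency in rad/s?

The single real pole at s = −38 gives a corner at ω = 38 rad/s.

38 rad/s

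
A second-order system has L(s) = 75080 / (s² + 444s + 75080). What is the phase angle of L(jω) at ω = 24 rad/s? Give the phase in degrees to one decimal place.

∠[(j24)² + 444(j24) + 75080] = ∠[74504 + j10656] = 8.14°
∠L(j24) = −8.14° = -8.14°

-8.1°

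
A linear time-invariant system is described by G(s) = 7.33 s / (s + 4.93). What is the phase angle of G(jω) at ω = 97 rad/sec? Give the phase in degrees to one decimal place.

2.9°

∠(j97) = 90.00°
∠(j97 + 4.93) = arctan(97/4.93) = 87.09°
∠G(j97) = 90.00° − 87.09° = 2.91°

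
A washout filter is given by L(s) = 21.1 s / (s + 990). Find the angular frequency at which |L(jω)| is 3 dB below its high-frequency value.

For a single-pole high-pass, the −3 dB point is at the pole: ω = 990 rad/sec.

990 rad/sec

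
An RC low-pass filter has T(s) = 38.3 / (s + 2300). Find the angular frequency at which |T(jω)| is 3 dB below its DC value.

For a single-pole low-pass, the −3 dB point is at the pole: ω = 2300 rad/sec.

2300 rad/sec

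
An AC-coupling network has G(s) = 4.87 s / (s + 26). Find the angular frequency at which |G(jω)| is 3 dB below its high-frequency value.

26 rad/sec

For a single-pole high-pass, the −3 dB point is at the pole: ω = 26 rad/sec.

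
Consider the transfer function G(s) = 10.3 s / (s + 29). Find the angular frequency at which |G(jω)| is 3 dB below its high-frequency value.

For a single-pole high-pass, the −3 dB point is at the pole: ω = 29 rad s⁻¹.

29 rad s⁻¹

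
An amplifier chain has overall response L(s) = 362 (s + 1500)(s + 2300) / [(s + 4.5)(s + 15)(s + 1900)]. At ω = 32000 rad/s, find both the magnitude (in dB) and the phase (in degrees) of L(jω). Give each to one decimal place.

|L| = -38.9 dB, ∠L = -93.4°

|j32000 + 1500| = √(32000² + 1500²) = 3.204e+04
|j32000 + 2300| = √(32000² + 2300²) = 3.208e+04
|j32000 + 4.5| = √(32000² + 4.5²) = 3.2e+04
|j32000 + 15| = √(32000² + 15²) = 3.2e+04
|j32000 + 1900| = √(32000² + 1900²) = 3.206e+04
|L(j32000)| = 362 × 3.204e+04 × 3.208e+04 / (3.2e+04 × 3.2e+04 × 3.206e+04) = 0.011334
20 log₁₀(0.011334) = -38.91 dB
∠(j32000 + 1500) = arctan(32000/1500) = 87.32°
∠(j32000 + 2300) = arctan(32000/2300) = 85.89°
∠(j32000 + 4.5) = arctan(32000/4.5) = 89.99°
∠(j32000 + 15) = arctan(32000/15) = 89.97°
∠(j32000 + 1900) = arctan(32000/1900) = 86.60°
∠L(j32000) = 87.32° + 85.89° − (89.99° + 89.97° + 86.60°) = -93.36°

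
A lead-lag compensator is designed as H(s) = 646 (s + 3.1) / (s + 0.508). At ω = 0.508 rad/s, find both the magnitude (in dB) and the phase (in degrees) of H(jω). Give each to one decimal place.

|H| = 69.0 dB, ∠H = -35.7°

|j0.508 + 3.1| = √(0.508² + 3.1²) = 3.141
|j0.508 + 0.508| = √(0.508² + 0.508²) = 0.7184
|H(j0.508)| = 646 × 3.141 / 0.7184 = 2824.7
20 log₁₀(2824.7) = 69.02 dB
∠(j0.508 + 3.1) = arctan(0.508/3.1) = 9.31°
∠(j0.508 + 0.508) = arctan(0.508/0.508) = 45.00°
∠H(j0.508) = 9.31° − 45.00° = -35.69°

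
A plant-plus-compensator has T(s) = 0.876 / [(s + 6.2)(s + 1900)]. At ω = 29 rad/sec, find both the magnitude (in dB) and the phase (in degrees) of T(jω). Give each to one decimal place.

|j29 + 6.2| = √(29² + 6.2²) = 29.66
|j29 + 1900| = √(29² + 1900²) = 1900
|T(j29)| = 0.876 / (29.66 × 1900) = 1.5545e-05
20 log₁₀(1.5545e-05) = -96.17 dB
∠(j29 + 6.2) = arctan(29/6.2) = 77.93°
∠(j29 + 1900) = arctan(29/1900) = 0.87°
∠T(j29) = − (77.93° + 0.87°) = -78.81°

|T| = -96.2 dB, ∠T = -78.8 deg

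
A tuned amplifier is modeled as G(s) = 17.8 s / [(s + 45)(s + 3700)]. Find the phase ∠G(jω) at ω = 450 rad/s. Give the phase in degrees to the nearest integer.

-1°

∠(j450) = 90.00°
∠(j450 + 45) = arctan(450/45) = 84.29°
∠(j450 + 3700) = arctan(450/3700) = 6.93°
∠G(j450) = 90.00° − (84.29° + 6.93°) = -1.22°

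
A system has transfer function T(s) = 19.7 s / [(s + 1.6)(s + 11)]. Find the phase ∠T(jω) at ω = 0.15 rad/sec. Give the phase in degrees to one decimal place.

83.9°

∠(j0.15) = 90.00°
∠(j0.15 + 1.6) = arctan(0.15/1.6) = 5.36°
∠(j0.15 + 11) = arctan(0.15/11) = 0.78°
∠T(j0.15) = 90.00° − (5.36° + 0.78°) = 83.86°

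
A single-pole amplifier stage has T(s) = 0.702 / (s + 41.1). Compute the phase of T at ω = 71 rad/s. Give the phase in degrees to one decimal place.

-59.9°

∠(j71 + 41.1) = arctan(71/41.1) = 59.93°
∠T(j71) = −59.93° = -59.93°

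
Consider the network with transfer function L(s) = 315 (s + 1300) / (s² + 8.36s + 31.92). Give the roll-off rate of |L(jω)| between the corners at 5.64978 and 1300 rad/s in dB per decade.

In this band the factors already past their corner are: complex pole pair at ωₙ ≈ 5.65; net slope = -40 dB/decade.

-40 dB/decade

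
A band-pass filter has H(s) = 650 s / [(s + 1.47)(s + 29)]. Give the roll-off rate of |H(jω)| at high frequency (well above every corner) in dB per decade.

With 1 zero and 2 poles, the high-frequency asymptotic slope is 20 × (1 − 2) = -20 dB/decade.

-20 dB/decade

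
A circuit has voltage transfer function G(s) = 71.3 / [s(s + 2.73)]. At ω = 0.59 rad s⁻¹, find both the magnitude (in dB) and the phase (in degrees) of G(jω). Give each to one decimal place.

|j0.59 + 2.73| = √(0.59² + 2.73²) = 2.793
|j0.59| = 0.59
|G(j0.59)| = 71.3 / (2.793 × 0.59) = 43.268
20 log₁₀(43.268) = 32.72 dB
∠(j0.59 + 2.73) = arctan(0.59/2.73) = 12.20°
∠(j0.59) = 90.00°
∠G(j0.59) = − (12.20° + 90.00°) = -102.20°

|G| = 32.7 dB, ∠G = -102.2°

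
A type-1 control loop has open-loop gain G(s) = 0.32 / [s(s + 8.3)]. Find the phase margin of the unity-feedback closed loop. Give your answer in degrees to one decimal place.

89.7°

Gain crossover: |G(jω)| = 1 at ω ≈ 0.0386 rad/s.
∠G(j0.0386) = −90° − arctan(0.0386/8.3) ≈ -90.27°
PM = 180° + (-90.27°) = 89.73°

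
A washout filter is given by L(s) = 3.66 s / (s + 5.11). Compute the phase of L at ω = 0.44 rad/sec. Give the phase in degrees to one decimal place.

85.1 deg

∠(j0.44) = 90.00°
∠(j0.44 + 5.11) = arctan(0.44/5.11) = 4.92°
∠L(j0.44) = 90.00° − 4.92° = 85.08°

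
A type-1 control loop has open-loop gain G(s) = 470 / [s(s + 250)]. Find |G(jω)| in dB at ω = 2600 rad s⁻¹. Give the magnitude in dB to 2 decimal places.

|j2600 + 250| = √(2600² + 250²) = 2612
|j2600| = 2600
|G(j2600)| = 470 / (2612 × 2600) = 6.9207e-05
20 log₁₀(6.9207e-05) = -83.197 dB

-83.20 dB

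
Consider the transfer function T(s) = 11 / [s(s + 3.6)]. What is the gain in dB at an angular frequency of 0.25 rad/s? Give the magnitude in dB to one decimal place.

21.7 dB

|j0.25 + 3.6| = √(0.25² + 3.6²) = 3.609
|j0.25| = 0.25
|T(j0.25)| = 11 / (3.609 × 0.25) = 12.193
20 log₁₀(12.193) = 21.72 dB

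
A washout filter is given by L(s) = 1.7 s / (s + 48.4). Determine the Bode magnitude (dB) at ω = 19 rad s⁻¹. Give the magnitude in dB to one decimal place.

-4.1 dB

|j19| = 19
|j19 + 48.4| = √(19² + 48.4²) = 52
|L(j19)| = 1.7 × 19 / 52 = 0.6212
20 log₁₀(0.6212) = -4.14 dB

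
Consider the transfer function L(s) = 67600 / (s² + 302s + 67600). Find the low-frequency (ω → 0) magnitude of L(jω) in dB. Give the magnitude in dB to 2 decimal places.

0.00 dB

L(0) = 67600 / 67600 = 1
20 log₁₀(1) = 0.000 dB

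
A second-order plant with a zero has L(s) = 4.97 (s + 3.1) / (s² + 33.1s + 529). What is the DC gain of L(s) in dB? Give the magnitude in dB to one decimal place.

L(0) = 4.97 × 3.1 / 529 = 0.029125
20 log₁₀(0.029125) = -30.71 dB

-30.7 dB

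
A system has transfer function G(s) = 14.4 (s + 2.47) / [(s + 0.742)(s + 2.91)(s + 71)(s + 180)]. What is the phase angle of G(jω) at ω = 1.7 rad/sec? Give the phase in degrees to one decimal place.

∠(j1.7 + 2.47) = arctan(1.7/2.47) = 34.54°
∠(j1.7 + 0.742) = arctan(1.7/0.742) = 66.42°
∠(j1.7 + 2.91) = arctan(1.7/2.91) = 30.29°
∠(j1.7 + 71) = arctan(1.7/71) = 1.37°
∠(j1.7 + 180) = arctan(1.7/180) = 0.54°
∠G(j1.7) = 34.54° − (66.42° + 30.29° + 1.37° + 0.54°) = -64.09°

-64.1°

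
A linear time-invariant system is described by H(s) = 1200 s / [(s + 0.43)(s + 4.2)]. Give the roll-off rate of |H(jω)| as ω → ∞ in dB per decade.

-20 dB/decade

With 1 zero and 2 poles, the high-frequency asymptotic slope is 20 × (1 − 2) = -20 dB/decade.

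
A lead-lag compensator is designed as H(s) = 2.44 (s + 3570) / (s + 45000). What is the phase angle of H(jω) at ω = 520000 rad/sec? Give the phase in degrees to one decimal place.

∠(j520000 + 3570) = arctan(520000/3570) = 89.61°
∠(j520000 + 45000) = arctan(520000/45000) = 85.05°
∠H(j520000) = 89.61° − 85.05° = 4.55°

4.6°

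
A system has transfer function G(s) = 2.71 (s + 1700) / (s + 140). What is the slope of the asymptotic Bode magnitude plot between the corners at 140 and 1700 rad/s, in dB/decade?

-20 dB/decade

In this band the factors already past their corner are: pole at 140; net slope = -20 dB/decade.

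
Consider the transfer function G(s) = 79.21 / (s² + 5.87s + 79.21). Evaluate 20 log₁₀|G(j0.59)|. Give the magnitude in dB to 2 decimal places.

|(j0.59)² + 5.87(j0.59) + 79.21| = |78.862 + j3.4633| = 78.94
|G(j0.59)| = 79.21 / 78.94 = 1.0034
20 log₁₀(1.0034) = 0.030 dB

0.03 dB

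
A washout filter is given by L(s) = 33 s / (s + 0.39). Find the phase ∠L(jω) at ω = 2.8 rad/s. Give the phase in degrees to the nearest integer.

8°

∠(j2.8) = 90.00°
∠(j2.8 + 0.39) = arctan(2.8/0.39) = 82.07°
∠L(j2.8) = 90.00° − 82.07° = 7.93°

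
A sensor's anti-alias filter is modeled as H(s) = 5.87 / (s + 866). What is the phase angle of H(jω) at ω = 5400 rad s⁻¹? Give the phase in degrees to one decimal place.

-80.9°

∠(j5400 + 866) = arctan(5400/866) = 80.89°
∠H(j5400) = −80.89° = -80.89°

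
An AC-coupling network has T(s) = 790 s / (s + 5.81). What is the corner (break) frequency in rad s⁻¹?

The single real pole at s = −5.81 gives a corner at ω = 5.81 rad s⁻¹.

5.81 rad s⁻¹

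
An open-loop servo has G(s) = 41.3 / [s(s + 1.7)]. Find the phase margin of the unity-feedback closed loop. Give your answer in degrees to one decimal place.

Gain crossover: |G(jω)| = 1 at ω ≈ 6.32 rad/sec.
∠G(j6.32) = −90° − arctan(6.32/1.7) ≈ -164.93°
PM = 180° + (-164.93°) = 15.07°

15.1 deg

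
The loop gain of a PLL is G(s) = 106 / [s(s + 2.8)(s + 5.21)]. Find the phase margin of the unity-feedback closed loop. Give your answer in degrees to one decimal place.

Gain crossover: |G(jω)| = 1 at ω ≈ 3.64 rad/s.
∠G(j3.64) = −90° − arctan(3.64/2.8) − arctan(3.64/5.21) ≈ -177.31°
PM = 180° + (-177.31°) = 2.69°

2.7°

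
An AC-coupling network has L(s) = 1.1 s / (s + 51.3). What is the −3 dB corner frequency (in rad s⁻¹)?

51.3 rad s⁻¹

For a single-pole high-pass, the −3 dB point is at the pole: ω = 51.3 rad s⁻¹.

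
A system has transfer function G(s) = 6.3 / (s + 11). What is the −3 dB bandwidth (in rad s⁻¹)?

For a single-pole low-pass, the −3 dB point is at the pole: ω = 11 rad s⁻¹.

11 rad s⁻¹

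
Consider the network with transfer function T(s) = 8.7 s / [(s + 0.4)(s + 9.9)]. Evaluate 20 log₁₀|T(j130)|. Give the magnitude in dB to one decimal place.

-23.5 dB

|j130| = 130
|j130 + 0.4| = √(130² + 0.4²) = 130
|j130 + 9.9| = √(130² + 9.9²) = 130.4
|T(j130)| = 8.7 × 130 / (130 × 130.4) = 0.06673
20 log₁₀(0.06673) = -23.51 dB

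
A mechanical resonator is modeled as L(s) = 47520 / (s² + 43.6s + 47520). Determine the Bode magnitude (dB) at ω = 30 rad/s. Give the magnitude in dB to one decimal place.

|(j30)² + 43.6(j30) + 47520| = |46620 + j1308| = 4.664e+04
|L(j30)| = 47520 / 4.664e+04 = 1.0189
20 log₁₀(1.0189) = 0.16 dB

0.2 dB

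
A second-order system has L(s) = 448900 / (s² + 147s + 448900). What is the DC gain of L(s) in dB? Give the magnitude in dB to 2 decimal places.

0.00 dB

L(0) = 448900 / 448900 = 1
20 log₁₀(1) = 0.000 dB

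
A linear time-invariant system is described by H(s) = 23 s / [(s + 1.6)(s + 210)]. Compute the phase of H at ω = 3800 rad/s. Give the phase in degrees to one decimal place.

-86.8 deg

∠(j3800) = 90.00°
∠(j3800 + 1.6) = arctan(3800/1.6) = 89.98°
∠(j3800 + 210) = arctan(3800/210) = 86.84°
∠H(j3800) = 90.00° − (89.98° + 86.84°) = -86.81°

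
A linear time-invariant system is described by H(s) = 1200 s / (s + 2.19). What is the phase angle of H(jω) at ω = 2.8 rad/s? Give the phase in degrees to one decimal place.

∠(j2.8) = 90.00°
∠(j2.8 + 2.19) = arctan(2.8/2.19) = 51.97°
∠H(j2.8) = 90.00° − 51.97° = 38.03°

38.0°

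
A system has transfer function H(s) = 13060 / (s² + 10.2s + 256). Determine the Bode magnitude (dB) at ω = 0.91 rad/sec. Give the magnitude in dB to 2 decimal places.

|(j0.91)² + 10.2(j0.91) + 256| = |255.17 + j9.282| = 255.3
|H(j0.91)| = 13060 / 255.3 = 51.147
20 log₁₀(51.147) = 34.176 dB

34.18 dB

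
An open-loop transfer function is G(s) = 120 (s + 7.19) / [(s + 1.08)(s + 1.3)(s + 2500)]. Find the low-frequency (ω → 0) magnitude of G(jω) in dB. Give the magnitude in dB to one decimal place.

G(0) = 120 × 7.19 / (1.08 × 1.3 × 2500) = 0.24581
20 log₁₀(0.24581) = -12.19 dB

-12.2 dB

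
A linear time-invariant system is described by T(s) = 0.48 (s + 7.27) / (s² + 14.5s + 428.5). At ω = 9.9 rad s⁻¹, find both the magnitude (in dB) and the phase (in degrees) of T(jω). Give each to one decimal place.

|T| = -35.7 dB, ∠T = 30.2°

|j9.9 + 7.27| = √(9.9² + 7.27²) = 12.28
|(j9.9)² + 14.5(j9.9) + 428.5| = |330.49 + j143.55| = 360.3
|T(j9.9)| = 0.48 × 12.28 / 360.3 = 0.016362
20 log₁₀(0.016362) = -35.72 dB
∠(j9.9 + 7.27) = arctan(9.9/7.27) = 53.71°
∠[(j9.9)² + 14.5(j9.9) + 428.5] = ∠[330.49 + j143.55] = 23.48°
∠T(j9.9) = 53.71° − 23.48° = 30.23°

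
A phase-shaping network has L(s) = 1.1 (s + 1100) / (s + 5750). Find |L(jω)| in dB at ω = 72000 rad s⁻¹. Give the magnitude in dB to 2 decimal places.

0.80 dB

|j72000 + 1100| = √(72000² + 1100²) = 7.201e+04
|j72000 + 5750| = √(72000² + 5750²) = 7.223e+04
|L(j72000)| = 1.1 × 7.201e+04 / 7.223e+04 = 1.0966
20 log₁₀(1.0966) = 0.801 dB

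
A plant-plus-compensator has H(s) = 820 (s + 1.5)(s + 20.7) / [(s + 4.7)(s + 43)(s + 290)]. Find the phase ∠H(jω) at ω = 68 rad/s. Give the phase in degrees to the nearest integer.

5°

∠(j68 + 1.5) = arctan(68/1.5) = 88.74°
∠(j68 + 20.7) = arctan(68/20.7) = 73.07°
∠(j68 + 4.7) = arctan(68/4.7) = 86.05°
∠(j68 + 43) = arctan(68/43) = 57.69°
∠(j68 + 290) = arctan(68/290) = 13.20°
∠H(j68) = 88.74° + 73.07° − (86.05° + 57.69° + 13.20°) = 4.87°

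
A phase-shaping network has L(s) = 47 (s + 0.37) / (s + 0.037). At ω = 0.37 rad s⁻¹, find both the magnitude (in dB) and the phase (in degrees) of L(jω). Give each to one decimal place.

|L| = 36.4 dB, ∠L = -39.3 deg

|j0.37 + 0.37| = √(0.37² + 0.37²) = 0.5233
|j0.37 + 0.037| = √(0.37² + 0.037²) = 0.3718
|L(j0.37)| = 47 × 0.5233 / 0.3718 = 66.138
20 log₁₀(66.138) = 36.41 dB
∠(j0.37 + 0.37) = arctan(0.37/0.37) = 45.00°
∠(j0.37 + 0.037) = arctan(0.37/0.037) = 84.29°
∠L(j0.37) = 45.00° − 84.29° = -39.29°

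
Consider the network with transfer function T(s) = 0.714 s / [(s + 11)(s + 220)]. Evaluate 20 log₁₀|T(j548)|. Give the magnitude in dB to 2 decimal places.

-58.35 dB

|j548| = 548
|j548 + 11| = √(548² + 11²) = 548.1
|j548 + 220| = √(548² + 220²) = 590.5
|T(j548)| = 0.714 × 548 / (548.1 × 590.5) = 0.0012089
20 log₁₀(0.0012089) = -58.352 dB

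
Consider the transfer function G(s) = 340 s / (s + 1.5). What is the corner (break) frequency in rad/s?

1.5 rad/s

The single real pole at s = −1.5 gives a corner at ω = 1.5 rad/s.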